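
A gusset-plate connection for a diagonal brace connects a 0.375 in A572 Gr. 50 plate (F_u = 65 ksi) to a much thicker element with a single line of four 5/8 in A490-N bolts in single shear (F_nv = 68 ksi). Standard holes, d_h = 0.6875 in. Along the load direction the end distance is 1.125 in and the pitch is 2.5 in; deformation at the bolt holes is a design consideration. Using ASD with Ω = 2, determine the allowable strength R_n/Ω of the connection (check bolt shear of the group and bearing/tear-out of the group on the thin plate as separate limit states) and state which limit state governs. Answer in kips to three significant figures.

41.7 kips (bolt shear governs)

Bolt shear: A_b = π·0.625²/4 = 0.3068 in²; R_n = 68 × 0.3068 × 4 × 1 = 83.45 kips → 83.45 / 2 = 41.7 kips.
Bearing (1.2 l_c t F_u ≤ 2.4 d t F_u): upper limit = 2.4·0.625·0.375·65 = 36.56 kips.
  Edge l_c = 1.125 − 0.6875/2 = 0.7812 → r_n = 22.85 kips; interior l_c = 2.5 − 0.6875 = 1.812 → r_n = 36.56 kips.
  R_n,bearing = 1·22.85 + 3·36.56 = 132.5 kips → 132.5 / 2 = 66.3 kips.
Bolt shear governs: 41.7 kips.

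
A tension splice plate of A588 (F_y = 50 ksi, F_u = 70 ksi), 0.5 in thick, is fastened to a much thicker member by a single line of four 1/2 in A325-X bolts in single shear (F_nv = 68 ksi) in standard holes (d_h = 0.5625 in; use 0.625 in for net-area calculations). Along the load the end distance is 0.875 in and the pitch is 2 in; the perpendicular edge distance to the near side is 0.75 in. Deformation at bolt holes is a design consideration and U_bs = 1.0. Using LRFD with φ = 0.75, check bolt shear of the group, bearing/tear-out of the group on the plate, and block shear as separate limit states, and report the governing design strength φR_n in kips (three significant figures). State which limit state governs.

Bolt shear: A_b = π·0.5²/4 = 0.1963 in²; R_n = 68 × 0.1963 × 4 × 1 = 53.41 kips → 0.75 × 53.41 = 40.1 kips.
Bearing: edge l_c = 0.5938, r_n = 24.94 kips; interior l_c = 1.438, r_n = 42 kips; R_n = 24.94 + 3·42 = 150.9 kips → 113 kips.
Block shear: A_gv = 3.438, A_nv = 2.344, A_nt = 0.2188 in²; R_n = min(0.6F_uA_nv, 0.6F_yA_gv) + U_bs·F_u·A_nt = 113.8 kips → 85.3 kips.
Bolt shear governs: 40.1 kips.

40.1 kips (bolt shear governs)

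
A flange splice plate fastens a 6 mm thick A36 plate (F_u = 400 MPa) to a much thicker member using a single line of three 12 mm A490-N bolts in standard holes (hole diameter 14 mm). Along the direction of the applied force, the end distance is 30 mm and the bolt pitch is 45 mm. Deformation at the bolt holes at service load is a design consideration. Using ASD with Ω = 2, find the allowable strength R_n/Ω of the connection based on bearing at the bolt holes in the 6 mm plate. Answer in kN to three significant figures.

Per bolt r_n = 1.2 l_c t F_u ≤ 2.4 d t F_u; upper limit = 2.4 × 12 × 6 × 400 / 1000 = 69.12 kN.
Edge bolt: l_c = 30 − 14/2 = 23 mm → 1.2 × 23 × 6 × 400 / 1000 = 66.24 → r_n = 66.24 kN.
Interior bolts: l_c = 45 − 14 = 31 mm → 1.2 × 31 × 6 × 400 / 1000 = 89.28 → r_n = 69.12 kN.
R_n = 1 × 66.24 + 2 × 69.12 = 204.5 kN.
Allowable strength R_n/Ω = 204.5 / 2 = 102 kN.

102 kN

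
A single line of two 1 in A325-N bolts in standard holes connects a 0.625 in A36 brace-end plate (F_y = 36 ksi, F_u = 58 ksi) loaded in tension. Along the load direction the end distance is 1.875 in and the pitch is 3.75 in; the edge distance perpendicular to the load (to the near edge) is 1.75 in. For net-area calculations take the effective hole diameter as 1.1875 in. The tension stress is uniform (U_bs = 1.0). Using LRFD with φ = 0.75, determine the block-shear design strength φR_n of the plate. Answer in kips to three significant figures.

88.4 kips

Shear plane L_v = 1.875 + 1·3.75 = 5.625 in; A_gv = 5.625 × 0.625 = 3.516 in².
A_nv = (5.625 − 1.5·1.1875) × 0.625 = 2.402 in².
A_nt = (1.75 − 0.5·1.1875) × 0.625 = 0.7227 in².
0.6 F_u A_nv = 83.6 kips; 0.6 F_y A_gv = 75.94 kips → shear yielding governs the shear term.
R_n = 75.94 + 1.0 × 58 × 0.7227 = 117.9 kips.
Design strength φR_n = 0.75 × 117.9 = 88.4 kips.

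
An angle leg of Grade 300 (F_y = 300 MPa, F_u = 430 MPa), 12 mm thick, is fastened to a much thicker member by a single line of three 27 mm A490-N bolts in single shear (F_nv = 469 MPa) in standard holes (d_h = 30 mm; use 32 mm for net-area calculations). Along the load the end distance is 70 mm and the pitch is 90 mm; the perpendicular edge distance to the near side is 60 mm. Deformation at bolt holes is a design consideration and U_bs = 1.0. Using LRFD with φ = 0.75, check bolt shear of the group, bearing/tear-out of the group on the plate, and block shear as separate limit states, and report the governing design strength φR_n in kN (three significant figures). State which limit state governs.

Bolt shear: A_b = π·27²/4 = 572.6 mm²; R_n = 469 × 572.6 × 3 × 1 / 1000 = 805.6 kN → 0.75 × 805.6 = 604 kN.
Bearing: edge l_c = 55, r_n = 334.4 kN; interior l_c = 60, r_n = 334.4 kN; R_n = 334.4 + 2·334.4 = 1003 kN → 752 kN.
Block shear: A_gv = 3000, A_nv = 2040, A_nt = 528 mm²; R_n = min(0.6F_uA_nv, 0.6F_yA_gv) + U_bs·F_u·A_nt = 753.4 kN → 565 kN.
Block shear governs: 565 kN.

565 kN (block shear governs)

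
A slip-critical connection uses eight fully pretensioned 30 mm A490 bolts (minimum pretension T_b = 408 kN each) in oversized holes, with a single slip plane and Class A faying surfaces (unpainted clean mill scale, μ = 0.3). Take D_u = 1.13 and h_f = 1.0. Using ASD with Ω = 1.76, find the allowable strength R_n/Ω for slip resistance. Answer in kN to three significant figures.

R_n = μ · D_u · h_f · T_b · n_s · n_b = 0.3 × 1.13 × 1.0 × 408 × 1 × 8 = 1106 kN.
Allowable strength R_n/Ω = 1106 / 1.76 = 629 kN.

629 kN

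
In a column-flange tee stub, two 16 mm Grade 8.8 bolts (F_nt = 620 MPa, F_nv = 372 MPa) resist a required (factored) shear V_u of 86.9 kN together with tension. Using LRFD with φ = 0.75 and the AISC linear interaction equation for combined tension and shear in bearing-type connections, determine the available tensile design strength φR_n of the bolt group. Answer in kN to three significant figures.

A_b = π·16²/4 = 201.1 mm²; f_rv = 86.9 × 1000 / (2 × 201.1) = 216.1 MPa.
F'_nt = 1.3 F_nt − (F_nt / φF_nv) f_rv = 1.3·620 − (620/(0.75·372))·216.1 = 325.8 MPa, capped at F_nt → F'_nt = 325.8 MPa.
R_n = F'_nt · A_b · n = 325.8 × 201.1 × 2 / 1000 = 131 kN.
Design strength φR_n = 0.75 × 131 = 98.3 kN.

98.3 kN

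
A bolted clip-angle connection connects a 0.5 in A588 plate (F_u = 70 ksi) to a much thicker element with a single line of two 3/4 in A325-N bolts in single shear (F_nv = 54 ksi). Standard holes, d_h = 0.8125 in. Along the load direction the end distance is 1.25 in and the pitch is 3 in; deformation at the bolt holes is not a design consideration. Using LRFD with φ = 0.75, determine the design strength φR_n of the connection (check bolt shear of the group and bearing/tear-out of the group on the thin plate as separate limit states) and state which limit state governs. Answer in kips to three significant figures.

35.8 kips (bolt shear governs)

Bolt shear: A_b = π·0.75²/4 = 0.4418 in²; R_n = 54 × 0.4418 × 2 × 1 = 47.71 kips → 0.75 × 47.71 = 35.8 kips.
Bearing (1.5 l_c t F_u ≤ 3.0 d t F_u): upper limit = 3.0·0.75·0.5·70 = 78.75 kips.
  Edge l_c = 1.25 − 0.8125/2 = 0.8438 → r_n = 44.3 kips; interior l_c = 3 − 0.8125 = 2.188 → r_n = 78.75 kips.
  R_n,bearing = 1·44.3 + 1·78.75 = 123 kips → 0.75 × 123 = 92.3 kips.
Bolt shear governs: 35.8 kips.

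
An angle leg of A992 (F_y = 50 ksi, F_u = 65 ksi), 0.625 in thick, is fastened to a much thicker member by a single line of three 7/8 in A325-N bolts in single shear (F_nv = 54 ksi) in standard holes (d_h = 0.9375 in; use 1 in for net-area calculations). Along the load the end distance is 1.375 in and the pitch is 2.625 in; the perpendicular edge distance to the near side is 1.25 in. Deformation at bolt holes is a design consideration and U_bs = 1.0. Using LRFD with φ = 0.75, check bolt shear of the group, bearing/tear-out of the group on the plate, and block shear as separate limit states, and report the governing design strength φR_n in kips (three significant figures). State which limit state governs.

Bolt shear: A_b = π·0.875²/4 = 0.6013 in²; R_n = 54 × 0.6013 × 3 × 1 = 97.41 kips → 0.75 × 97.41 = 73.1 kips.
Bearing: edge l_c = 0.9062, r_n = 44.18 kips; interior l_c = 1.688, r_n = 82.27 kips; R_n = 44.18 + 2·82.27 = 208.7 kips → 157 kips.
Block shear: A_gv = 4.141, A_nv = 2.578, A_nt = 0.4688 in²; R_n = min(0.6F_uA_nv, 0.6F_yA_gv) + U_bs·F_u·A_nt = 131 kips → 98.3 kips.
Bolt shear governs: 73.1 kips.

73.1 kips (bolt shear governs)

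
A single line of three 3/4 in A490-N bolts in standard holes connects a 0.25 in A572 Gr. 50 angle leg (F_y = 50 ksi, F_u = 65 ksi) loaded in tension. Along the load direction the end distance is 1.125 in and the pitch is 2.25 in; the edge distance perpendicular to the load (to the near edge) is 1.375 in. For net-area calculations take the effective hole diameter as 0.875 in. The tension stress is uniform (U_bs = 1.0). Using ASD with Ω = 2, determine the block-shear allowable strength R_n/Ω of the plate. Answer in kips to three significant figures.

Shear plane L_v = 1.125 + 2·2.25 = 5.625 in; A_gv = 5.625 × 0.25 = 1.406 in².
A_nv = (5.625 − 2.5·0.875) × 0.25 = 0.8594 in².
A_nt = (1.375 − 0.5·0.875) × 0.25 = 0.2344 in².
0.6 F_u A_nv = 33.52 kips; 0.6 F_y A_gv = 42.19 kips → shear rupture governs the shear term.
R_n = 33.52 + 1.0 × 65 × 0.2344 = 48.75 kips.
Allowable strength R_n/Ω = 48.75 / 2 = 24.4 kips.

24.4 kips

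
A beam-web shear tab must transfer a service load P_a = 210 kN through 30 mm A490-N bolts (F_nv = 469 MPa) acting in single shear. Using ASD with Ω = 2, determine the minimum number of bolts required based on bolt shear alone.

A_b = π·30²/4 = 706.9 mm².
Per-bolt allowable strength R_n/Ω = 469 × 706.9 × 1 / 1000 / 2 = 165.8 kN.
n ≥ 210 / 165.8 = 1.267 → use 2 bolts.

2 bolts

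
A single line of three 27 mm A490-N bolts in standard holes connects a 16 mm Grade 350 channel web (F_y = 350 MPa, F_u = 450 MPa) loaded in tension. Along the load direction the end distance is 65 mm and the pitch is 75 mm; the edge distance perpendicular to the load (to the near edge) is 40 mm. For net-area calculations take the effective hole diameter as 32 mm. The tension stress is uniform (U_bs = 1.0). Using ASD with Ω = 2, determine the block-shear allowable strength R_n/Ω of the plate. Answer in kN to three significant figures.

Shear plane L_v = 65 + 2·75 = 215 mm; A_gv = 215 × 16 = 3440 mm².
A_nv = (215 − 2.5·32) × 16 = 2160 mm².
A_nt = (40 − 0.5·32) × 16 = 384 mm².
0.6 F_u A_nv = 583.2 kN; 0.6 F_y A_gv = 722.4 kN → shear rupture governs the shear term.
R_n = 583.2 + 1.0 × 450 × 384 / 1000 = 756 kN.
Allowable strength R_n/Ω = 756 / 2 = 378 kN.

378 kN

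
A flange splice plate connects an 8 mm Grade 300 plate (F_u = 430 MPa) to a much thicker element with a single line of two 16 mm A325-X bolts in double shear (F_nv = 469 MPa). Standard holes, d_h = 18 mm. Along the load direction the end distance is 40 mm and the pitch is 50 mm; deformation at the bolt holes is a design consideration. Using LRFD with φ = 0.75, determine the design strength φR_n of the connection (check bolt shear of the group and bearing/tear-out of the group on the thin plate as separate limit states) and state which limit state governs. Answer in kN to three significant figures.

Bolt shear: A_b = π·16²/4 = 201.1 mm²; R_n = 469 × 201.1 × 2 × 2 / 1000 = 377.2 kN → 0.75 × 377.2 = 283 kN.
Bearing (1.2 l_c t F_u ≤ 2.4 d t F_u): upper limit = 2.4·16·8·430 / 1000 = 132.1 kN.
  Edge l_c = 40 − 18/2 = 31 → r_n = 128 kN; interior l_c = 50 − 18 = 32 → r_n = 132.1 kN.
  R_n,bearing = 1·128 + 1·132.1 = 260.1 kN → 0.75 × 260.1 = 195 kN.
Bearing governs: 195 kN.

195 kN (bearing governs)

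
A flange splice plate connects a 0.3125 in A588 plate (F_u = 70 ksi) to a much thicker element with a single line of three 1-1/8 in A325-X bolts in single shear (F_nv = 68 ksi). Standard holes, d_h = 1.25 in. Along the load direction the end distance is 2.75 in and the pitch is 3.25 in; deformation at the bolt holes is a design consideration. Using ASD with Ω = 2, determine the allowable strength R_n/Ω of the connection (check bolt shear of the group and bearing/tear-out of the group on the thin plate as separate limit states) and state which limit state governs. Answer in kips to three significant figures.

Bolt shear: A_b = π·1.125²/4 = 0.994 in²; R_n = 68 × 0.994 × 3 × 1 = 202.8 kips → 202.8 / 2 = 101 kips.
Bearing (1.2 l_c t F_u ≤ 2.4 d t F_u): upper limit = 2.4·1.125·0.3125·70 = 59.06 kips.
  Edge l_c = 2.75 − 1.25/2 = 2.125 → r_n = 55.78 kips; interior l_c = 3.25 − 1.25 = 2 → r_n = 52.5 kips.
  R_n,bearing = 1·55.78 + 2·52.5 = 160.8 kips → 160.8 / 2 = 80.4 kips.
Bearing governs: 80.4 kips.

80.4 kips (bearing governs)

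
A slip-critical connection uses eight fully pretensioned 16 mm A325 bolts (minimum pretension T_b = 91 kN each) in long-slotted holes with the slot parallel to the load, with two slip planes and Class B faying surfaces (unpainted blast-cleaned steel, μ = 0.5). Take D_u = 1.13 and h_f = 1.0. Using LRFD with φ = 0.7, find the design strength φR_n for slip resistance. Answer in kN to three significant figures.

R_n = μ · D_u · h_f · T_b · n_s · n_b = 0.5 × 1.13 × 1.0 × 91 × 2 × 8 = 822.6 kN.
Design strength φR_n = 0.7 × 822.6 = 576 kN.

576 kN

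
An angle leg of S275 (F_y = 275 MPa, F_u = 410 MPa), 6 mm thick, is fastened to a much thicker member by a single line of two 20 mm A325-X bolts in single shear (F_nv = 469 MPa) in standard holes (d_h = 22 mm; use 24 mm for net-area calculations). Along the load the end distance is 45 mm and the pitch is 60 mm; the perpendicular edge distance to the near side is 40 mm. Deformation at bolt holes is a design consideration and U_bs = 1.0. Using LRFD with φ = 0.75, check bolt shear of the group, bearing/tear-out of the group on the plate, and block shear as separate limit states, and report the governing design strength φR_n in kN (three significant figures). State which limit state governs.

Bolt shear: A_b = π·20²/4 = 314.2 mm²; R_n = 469 × 314.2 × 2 × 1 / 1000 = 294.7 kN → 0.75 × 294.7 = 221 kN.
Bearing: edge l_c = 34, r_n = 100.4 kN; interior l_c = 38, r_n = 112.2 kN; R_n = 100.4 + 1·112.2 = 212.5 kN → 159 kN.
Block shear: A_gv = 630, A_nv = 414, A_nt = 168 mm²; R_n = min(0.6F_uA_nv, 0.6F_yA_gv) + U_bs·F_u·A_nt = 170.7 kN → 128 kN.
Block shear governs: 128 kN.

128 kN (block shear governs)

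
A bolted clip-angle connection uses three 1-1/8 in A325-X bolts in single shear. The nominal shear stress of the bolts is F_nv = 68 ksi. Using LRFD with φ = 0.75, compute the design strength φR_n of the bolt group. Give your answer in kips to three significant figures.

A_b = π × 1.125² / 4 = 0.994 in².
R_n = F_nv · A_b · n · n_s = 68 × 0.994 × 3 × 1 = 202.8 kips.
Design strength φR_n = 0.75 × 202.8 = 152 kips.

152 kips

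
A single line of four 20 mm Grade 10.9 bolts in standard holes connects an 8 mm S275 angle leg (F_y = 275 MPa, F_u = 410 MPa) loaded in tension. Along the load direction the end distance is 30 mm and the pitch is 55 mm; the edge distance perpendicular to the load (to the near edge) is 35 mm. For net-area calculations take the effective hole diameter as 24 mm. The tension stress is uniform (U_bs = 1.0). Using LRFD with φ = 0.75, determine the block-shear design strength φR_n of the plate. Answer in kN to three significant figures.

Shear plane L_v = 30 + 3·55 = 195 mm; A_gv = 195 × 8 = 1560 mm².
A_nv = (195 − 3.5·24) × 8 = 888 mm².
A_nt = (35 − 0.5·24) × 8 = 184 mm².
0.6 F_u A_nv = 218.4 kN; 0.6 F_y A_gv = 257.4 kN → shear rupture governs the shear term.
R_n = 218.4 + 1.0 × 410 × 184 / 1000 = 293.9 kN.
Design strength φR_n = 0.75 × 293.9 = 220 kN.

220 kN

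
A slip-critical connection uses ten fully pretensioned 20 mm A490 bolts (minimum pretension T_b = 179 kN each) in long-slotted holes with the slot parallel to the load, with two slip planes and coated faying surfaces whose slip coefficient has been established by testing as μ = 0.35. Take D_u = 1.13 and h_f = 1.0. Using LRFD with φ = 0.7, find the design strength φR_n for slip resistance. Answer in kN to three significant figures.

991 kN

R_n = μ · D_u · h_f · T_b · n_s · n_b = 0.35 × 1.13 × 1.0 × 179 × 2 × 10 = 1416 kN.
Design strength φR_n = 0.7 × 1416 = 991 kN.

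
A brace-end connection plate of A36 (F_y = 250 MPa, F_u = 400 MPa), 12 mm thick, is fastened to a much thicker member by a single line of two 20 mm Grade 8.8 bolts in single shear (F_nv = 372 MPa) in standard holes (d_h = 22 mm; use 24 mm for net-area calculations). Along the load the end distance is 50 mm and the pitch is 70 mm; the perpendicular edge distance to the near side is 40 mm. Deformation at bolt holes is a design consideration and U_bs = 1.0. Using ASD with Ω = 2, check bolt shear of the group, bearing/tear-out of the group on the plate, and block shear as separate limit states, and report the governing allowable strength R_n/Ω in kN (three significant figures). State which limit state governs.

Bolt shear: A_b = π·20²/4 = 314.2 mm²; R_n = 372 × 314.2 × 2 × 1 / 1000 = 233.7 kN → 233.7 / 2 = 117 kN.
Bearing: edge l_c = 39, r_n = 224.6 kN; interior l_c = 48, r_n = 230.4 kN; R_n = 224.6 + 1·230.4 = 455 kN → 228 kN.
Block shear: A_gv = 1440, A_nv = 1008, A_nt = 336 mm²; R_n = min(0.6F_uA_nv, 0.6F_yA_gv) + U_bs·F_u·A_nt = 350.4 kN → 175 kN.
Bolt shear governs: 117 kN.

117 kN (bolt shear governs)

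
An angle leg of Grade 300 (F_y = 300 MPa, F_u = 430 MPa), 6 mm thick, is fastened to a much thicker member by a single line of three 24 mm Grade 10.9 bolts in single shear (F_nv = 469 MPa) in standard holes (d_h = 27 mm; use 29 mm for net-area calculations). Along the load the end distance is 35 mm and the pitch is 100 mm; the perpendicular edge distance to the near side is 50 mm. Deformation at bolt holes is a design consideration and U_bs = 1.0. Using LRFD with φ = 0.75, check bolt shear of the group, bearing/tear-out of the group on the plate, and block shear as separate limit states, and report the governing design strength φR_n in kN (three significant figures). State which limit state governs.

257 kN (block shear governs)

Bolt shear: A_b = π·24²/4 = 452.4 mm²; R_n = 469 × 452.4 × 3 × 1 / 1000 = 636.5 kN → 0.75 × 636.5 = 477 kN.
Bearing: edge l_c = 21.5, r_n = 66.56 kN; interior l_c = 73, r_n = 148.6 kN; R_n = 66.56 + 2·148.6 = 363.8 kN → 273 kN.
Block shear: A_gv = 1410, A_nv = 975, A_nt = 213 mm²; R_n = min(0.6F_uA_nv, 0.6F_yA_gv) + U_bs·F_u·A_nt = 343.1 kN → 257 kN.
Block shear governs: 257 kN.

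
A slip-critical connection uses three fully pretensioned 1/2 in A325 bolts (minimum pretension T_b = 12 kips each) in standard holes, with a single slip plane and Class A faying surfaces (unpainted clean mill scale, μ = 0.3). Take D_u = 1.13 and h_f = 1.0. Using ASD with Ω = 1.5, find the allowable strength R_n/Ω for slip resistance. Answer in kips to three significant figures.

R_n = μ · D_u · h_f · T_b · n_s · n_b = 0.3 × 1.13 × 1.0 × 12 × 1 × 3 = 12.2 kips.
Allowable strength R_n/Ω = 12.2 / 1.5 = 8.14 kips.

8.14 kips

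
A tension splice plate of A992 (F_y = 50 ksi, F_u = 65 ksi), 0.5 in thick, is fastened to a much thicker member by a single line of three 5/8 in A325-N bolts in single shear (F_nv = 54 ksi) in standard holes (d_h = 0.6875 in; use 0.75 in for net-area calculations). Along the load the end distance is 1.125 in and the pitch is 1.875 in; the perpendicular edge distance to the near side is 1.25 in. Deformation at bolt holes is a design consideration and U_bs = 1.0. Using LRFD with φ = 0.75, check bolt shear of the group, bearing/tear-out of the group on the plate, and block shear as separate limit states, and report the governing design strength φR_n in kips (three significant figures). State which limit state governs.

37.3 kips (bolt shear governs)

Bolt shear: A_b = π·0.625²/4 = 0.3068 in²; R_n = 54 × 0.3068 × 3 × 1 = 49.7 kips → 0.75 × 49.7 = 37.3 kips.
Bearing: edge l_c = 0.7812, r_n = 30.47 kips; interior l_c = 1.188, r_n = 46.31 kips; R_n = 30.47 + 2·46.31 = 123.1 kips → 92.3 kips.
Block shear: A_gv = 2.438, A_nv = 1.5, A_nt = 0.4375 in²; R_n = min(0.6F_uA_nv, 0.6F_yA_gv) + U_bs·F_u·A_nt = 86.94 kips → 65.2 kips.
Bolt shear governs: 37.3 kips.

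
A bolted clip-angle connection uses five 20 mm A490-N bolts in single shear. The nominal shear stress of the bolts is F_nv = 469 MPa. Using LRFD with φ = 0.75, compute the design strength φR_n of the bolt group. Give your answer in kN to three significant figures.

A_b = π × 20² / 4 = 314.2 mm².
R_n = F_nv · A_b · n · n_s = 469 × 314.2 × 5 × 1 / 1000 = 736.7 kN.
Design strength φR_n = 0.75 × 736.7 = 553 kN.

553 kN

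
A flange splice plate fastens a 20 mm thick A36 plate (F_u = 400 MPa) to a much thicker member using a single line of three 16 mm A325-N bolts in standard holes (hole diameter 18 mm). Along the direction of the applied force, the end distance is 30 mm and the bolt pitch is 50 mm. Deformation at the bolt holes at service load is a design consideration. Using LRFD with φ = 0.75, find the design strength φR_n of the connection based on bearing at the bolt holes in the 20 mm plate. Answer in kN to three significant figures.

612 kN

Per bolt r_n = 1.2 l_c t F_u ≤ 2.4 d t F_u; upper limit = 2.4 × 16 × 20 × 400 / 1000 = 307.2 kN.
Edge bolt: l_c = 30 − 18/2 = 21 mm → 1.2 × 21 × 20 × 400 / 1000 = 201.6 → r_n = 201.6 kN.
Interior bolts: l_c = 50 − 18 = 32 mm → 1.2 × 32 × 20 × 400 / 1000 = 307.2 → r_n = 307.2 kN.
R_n = 1 × 201.6 + 2 × 307.2 = 816 kN.
Design strength φR_n = 0.75 × 816 = 612 kN.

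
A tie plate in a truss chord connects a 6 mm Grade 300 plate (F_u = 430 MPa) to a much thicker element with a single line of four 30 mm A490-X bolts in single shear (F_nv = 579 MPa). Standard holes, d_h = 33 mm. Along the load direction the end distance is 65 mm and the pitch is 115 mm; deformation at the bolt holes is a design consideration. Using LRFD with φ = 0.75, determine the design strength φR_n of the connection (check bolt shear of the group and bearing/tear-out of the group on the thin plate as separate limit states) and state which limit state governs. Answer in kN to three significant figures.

531 kN (bearing governs)

Bolt shear: A_b = π·30²/4 = 706.9 mm²; R_n = 579 × 706.9 × 4 × 1 / 1000 = 1637 kN → 0.75 × 1637 = 1230 kN.
Bearing (1.2 l_c t F_u ≤ 2.4 d t F_u): upper limit = 2.4·30·6·430 / 1000 = 185.8 kN.
  Edge l_c = 65 − 33/2 = 48.5 → r_n = 150.2 kN; interior l_c = 115 − 33 = 82 → r_n = 185.8 kN.
  R_n,bearing = 1·150.2 + 3·185.8 = 707.4 kN → 0.75 × 707.4 = 531 kN.
Bearing governs: 531 kN.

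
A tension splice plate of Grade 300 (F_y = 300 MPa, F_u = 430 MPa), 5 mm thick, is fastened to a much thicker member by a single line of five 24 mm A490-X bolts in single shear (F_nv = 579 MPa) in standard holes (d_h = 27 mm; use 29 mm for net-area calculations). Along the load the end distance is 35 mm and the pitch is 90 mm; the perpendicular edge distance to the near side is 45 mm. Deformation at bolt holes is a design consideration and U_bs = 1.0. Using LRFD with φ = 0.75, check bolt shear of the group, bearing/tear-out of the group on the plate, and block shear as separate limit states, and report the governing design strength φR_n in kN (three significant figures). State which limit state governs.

305 kN (block shear governs)

Bolt shear: A_b = π·24²/4 = 452.4 mm²; R_n = 579 × 452.4 × 5 × 1 / 1000 = 1310 kN → 0.75 × 1310 = 982 kN.
Bearing: edge l_c = 21.5, r_n = 55.47 kN; interior l_c = 63, r_n = 123.8 kN; R_n = 55.47 + 4·123.8 = 550.8 kN → 413 kN.
Block shear: A_gv = 1975, A_nv = 1322, A_nt = 152.5 mm²; R_n = min(0.6F_uA_nv, 0.6F_yA_gv) + U_bs·F_u·A_nt = 406.8 kN → 305 kN.
Block shear governs: 305 kN.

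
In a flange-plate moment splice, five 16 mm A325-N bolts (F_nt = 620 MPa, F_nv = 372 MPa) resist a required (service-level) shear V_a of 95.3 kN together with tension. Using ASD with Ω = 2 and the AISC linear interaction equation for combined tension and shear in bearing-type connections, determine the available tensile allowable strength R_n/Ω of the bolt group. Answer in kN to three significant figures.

246 kN

A_b = π·16²/4 = 201.1 mm²; f_rv = 95.3 × 1000 / (5 × 201.1) = 94.8 MPa.
F'_nt = 1.3 F_nt − (Ω F_nt / F_nv) f_rv = 1.3·620 − (2·620/372)·94.8 = 490 MPa, capped at F_nt → F'_nt = 490 MPa.
R_n = F'_nt · A_b · n = 490 × 201.1 × 5 / 1000 = 492.6 kN.
Allowable strength R_n/Ω = 492.6 / 2 = 246 kN.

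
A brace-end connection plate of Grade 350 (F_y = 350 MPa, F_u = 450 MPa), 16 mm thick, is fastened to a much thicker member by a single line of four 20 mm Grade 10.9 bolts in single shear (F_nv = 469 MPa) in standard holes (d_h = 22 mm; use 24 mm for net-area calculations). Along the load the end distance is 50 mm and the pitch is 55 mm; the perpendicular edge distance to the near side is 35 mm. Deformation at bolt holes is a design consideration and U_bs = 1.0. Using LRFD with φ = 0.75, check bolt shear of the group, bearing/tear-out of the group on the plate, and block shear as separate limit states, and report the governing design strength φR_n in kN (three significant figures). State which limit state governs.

442 kN (bolt shear governs)

Bolt shear: A_b = π·20²/4 = 314.2 mm²; R_n = 469 × 314.2 × 4 × 1 / 1000 = 589.4 kN → 0.75 × 589.4 = 442 kN.
Bearing: edge l_c = 39, r_n = 337 kN; interior l_c = 33, r_n = 285.1 kN; R_n = 337 + 3·285.1 = 1192 kN → 894 kN.
Block shear: A_gv = 3440, A_nv = 2096, A_nt = 368 mm²; R_n = min(0.6F_uA_nv, 0.6F_yA_gv) + U_bs·F_u·A_nt = 731.5 kN → 549 kN.
Bolt shear governs: 442 kN.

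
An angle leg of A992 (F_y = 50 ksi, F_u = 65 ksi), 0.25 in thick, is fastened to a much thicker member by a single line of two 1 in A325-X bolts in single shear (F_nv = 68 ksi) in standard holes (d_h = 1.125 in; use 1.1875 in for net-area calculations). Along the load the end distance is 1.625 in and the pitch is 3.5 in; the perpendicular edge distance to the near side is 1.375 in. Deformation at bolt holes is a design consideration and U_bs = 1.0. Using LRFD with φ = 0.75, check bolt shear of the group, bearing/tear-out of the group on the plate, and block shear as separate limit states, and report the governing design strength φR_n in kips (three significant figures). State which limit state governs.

34 kips (block shear governs)

Bolt shear: A_b = π·1²/4 = 0.7854 in²; R_n = 68 × 0.7854 × 2 × 1 = 106.8 kips → 0.75 × 106.8 = 80.1 kips.
Bearing: edge l_c = 1.062, r_n = 20.72 kips; interior l_c = 2.375, r_n = 39 kips; R_n = 20.72 + 1·39 = 59.72 kips → 44.8 kips.
Block shear: A_gv = 1.281, A_nv = 0.8359, A_nt = 0.1953 in²; R_n = min(0.6F_uA_nv, 0.6F_yA_gv) + U_bs·F_u·A_nt = 45.3 kips → 34 kips.
Block shear governs: 34 kips.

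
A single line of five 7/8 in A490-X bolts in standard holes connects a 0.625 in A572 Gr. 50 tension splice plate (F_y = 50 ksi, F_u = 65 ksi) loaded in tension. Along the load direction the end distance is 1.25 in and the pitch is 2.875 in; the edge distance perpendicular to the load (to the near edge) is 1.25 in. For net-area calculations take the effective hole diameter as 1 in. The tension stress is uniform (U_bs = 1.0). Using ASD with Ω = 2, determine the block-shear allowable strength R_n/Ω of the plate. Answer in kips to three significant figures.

Shear plane L_v = 1.25 + 4·2.875 = 12.75 in; A_gv = 12.75 × 0.625 = 7.969 in².
A_nv = (12.75 − 4.5·1) × 0.625 = 5.156 in².
A_nt = (1.25 − 0.5·1) × 0.625 = 0.4688 in².
0.6 F_u A_nv = 201.1 kips; 0.6 F_y A_gv = 239.1 kips → shear rupture governs the shear term.
R_n = 201.1 + 1.0 × 65 × 0.4688 = 231.6 kips.
Allowable strength R_n/Ω = 231.6 / 2 = 116 kips.

116 kips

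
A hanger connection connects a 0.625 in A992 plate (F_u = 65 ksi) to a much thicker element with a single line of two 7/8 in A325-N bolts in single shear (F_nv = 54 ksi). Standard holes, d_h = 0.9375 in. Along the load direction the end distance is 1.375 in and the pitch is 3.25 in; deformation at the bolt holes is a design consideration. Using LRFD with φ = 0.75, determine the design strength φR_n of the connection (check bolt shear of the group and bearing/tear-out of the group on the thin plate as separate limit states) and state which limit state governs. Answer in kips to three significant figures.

48.7 kips (bolt shear governs)

Bolt shear: A_b = π·0.875²/4 = 0.6013 in²; R_n = 54 × 0.6013 × 2 × 1 = 64.94 kips → 0.75 × 64.94 = 48.7 kips.
Bearing (1.2 l_c t F_u ≤ 2.4 d t F_u): upper limit = 2.4·0.875·0.625·65 = 85.31 kips.
  Edge l_c = 1.375 − 0.9375/2 = 0.9062 → r_n = 44.18 kips; interior l_c = 3.25 − 0.9375 = 2.312 → r_n = 85.31 kips.
  R_n,bearing = 1·44.18 + 1·85.31 = 129.5 kips → 0.75 × 129.5 = 97.1 kips.
Bolt shear governs: 48.7 kips.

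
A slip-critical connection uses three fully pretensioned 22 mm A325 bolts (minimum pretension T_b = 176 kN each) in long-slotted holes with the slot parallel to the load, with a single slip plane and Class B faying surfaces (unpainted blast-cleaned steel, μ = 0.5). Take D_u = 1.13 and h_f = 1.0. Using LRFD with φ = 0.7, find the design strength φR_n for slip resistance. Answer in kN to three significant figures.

209 kN

R_n = μ · D_u · h_f · T_b · n_s · n_b = 0.5 × 1.13 × 1.0 × 176 × 1 × 3 = 298.3 kN.
Design strength φR_n = 0.7 × 298.3 = 209 kN.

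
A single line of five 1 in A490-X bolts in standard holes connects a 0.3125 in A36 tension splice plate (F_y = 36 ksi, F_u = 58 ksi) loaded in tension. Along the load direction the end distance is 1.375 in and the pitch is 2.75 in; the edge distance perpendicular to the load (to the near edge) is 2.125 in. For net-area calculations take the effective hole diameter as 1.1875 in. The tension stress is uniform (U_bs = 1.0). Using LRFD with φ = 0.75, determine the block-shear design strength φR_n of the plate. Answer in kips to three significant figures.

78.2 kips

Shear plane L_v = 1.375 + 4·2.75 = 12.38 in; A_gv = 12.38 × 0.3125 = 3.867 in².
A_nv = (12.38 − 4.5·1.1875) × 0.3125 = 2.197 in².
A_nt = (2.125 − 0.5·1.1875) × 0.3125 = 0.4785 in².
0.6 F_u A_nv = 76.46 kips; 0.6 F_y A_gv = 83.53 kips → shear rupture governs the shear term.
R_n = 76.46 + 1.0 × 58 × 0.4785 = 104.2 kips.
Design strength φR_n = 0.75 × 104.2 = 78.2 kips.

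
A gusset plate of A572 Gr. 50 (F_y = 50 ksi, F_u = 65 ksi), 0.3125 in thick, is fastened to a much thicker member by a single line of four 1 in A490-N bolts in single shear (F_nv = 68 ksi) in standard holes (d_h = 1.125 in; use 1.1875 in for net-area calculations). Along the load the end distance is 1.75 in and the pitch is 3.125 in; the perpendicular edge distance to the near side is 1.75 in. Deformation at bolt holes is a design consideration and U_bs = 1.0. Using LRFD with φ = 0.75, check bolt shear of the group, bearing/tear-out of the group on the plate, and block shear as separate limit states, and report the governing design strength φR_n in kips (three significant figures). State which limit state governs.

Bolt shear: A_b = π·1²/4 = 0.7854 in²; R_n = 68 × 0.7854 × 4 × 1 = 213.6 kips → 0.75 × 213.6 = 160 kips.
Bearing: edge l_c = 1.188, r_n = 28.95 kips; interior l_c = 2, r_n = 48.75 kips; R_n = 28.95 + 3·48.75 = 175.2 kips → 131 kips.
Block shear: A_gv = 3.477, A_nv = 2.178, A_nt = 0.3613 in²; R_n = min(0.6F_uA_nv, 0.6F_yA_gv) + U_bs·F_u·A_nt = 108.4 kips → 81.3 kips.
Block shear governs: 81.3 kips.

81.3 kips (block shear governs)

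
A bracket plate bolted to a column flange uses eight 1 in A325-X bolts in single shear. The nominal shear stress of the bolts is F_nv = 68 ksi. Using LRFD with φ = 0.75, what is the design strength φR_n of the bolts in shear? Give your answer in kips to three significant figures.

320 kips

A_b = π × 1² / 4 = 0.7854 in².
R_n = F_nv · A_b · n · n_s = 68 × 0.7854 × 8 × 1 = 427.3 kips.
Design strength φR_n = 0.75 × 427.3 = 320 kips.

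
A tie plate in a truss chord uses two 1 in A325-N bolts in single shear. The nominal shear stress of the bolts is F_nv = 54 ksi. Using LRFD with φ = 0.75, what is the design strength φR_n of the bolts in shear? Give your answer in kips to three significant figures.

63.6 kips

A_b = π × 1² / 4 = 0.7854 in².
R_n = F_nv · A_b · n · n_s = 54 × 0.7854 × 2 × 1 = 84.82 kips.
Design strength φR_n = 0.75 × 84.82 = 63.6 kips.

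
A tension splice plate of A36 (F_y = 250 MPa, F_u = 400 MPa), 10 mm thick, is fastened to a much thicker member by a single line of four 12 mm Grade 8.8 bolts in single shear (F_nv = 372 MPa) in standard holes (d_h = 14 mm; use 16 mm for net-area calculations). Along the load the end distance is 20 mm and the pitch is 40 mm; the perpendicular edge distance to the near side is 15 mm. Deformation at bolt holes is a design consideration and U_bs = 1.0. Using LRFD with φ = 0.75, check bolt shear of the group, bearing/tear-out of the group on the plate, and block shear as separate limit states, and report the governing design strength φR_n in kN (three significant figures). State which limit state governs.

Bolt shear: A_b = π·12²/4 = 113.1 mm²; R_n = 372 × 113.1 × 4 × 1 / 1000 = 168.3 kN → 0.75 × 168.3 = 126 kN.
Bearing: edge l_c = 13, r_n = 62.4 kN; interior l_c = 26, r_n = 115.2 kN; R_n = 62.4 + 3·115.2 = 408 kN → 306 kN.
Block shear: A_gv = 1400, A_nv = 840, A_nt = 70 mm²; R_n = min(0.6F_uA_nv, 0.6F_yA_gv) + U_bs·F_u·A_nt = 229.6 kN → 172 kN.
Bolt shear governs: 126 kN.

126 kN (bolt shear governs)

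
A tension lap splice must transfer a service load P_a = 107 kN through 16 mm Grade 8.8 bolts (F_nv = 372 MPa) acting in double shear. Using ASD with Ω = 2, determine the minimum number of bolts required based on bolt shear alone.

2 bolts

A_b = π·16²/4 = 201.1 mm².
Per-bolt allowable strength R_n/Ω = 372 × 201.1 × 2 / 1000 / 2 = 74.8 kN.
n ≥ 107 / 74.8 = 1.431 → use 2 bolts.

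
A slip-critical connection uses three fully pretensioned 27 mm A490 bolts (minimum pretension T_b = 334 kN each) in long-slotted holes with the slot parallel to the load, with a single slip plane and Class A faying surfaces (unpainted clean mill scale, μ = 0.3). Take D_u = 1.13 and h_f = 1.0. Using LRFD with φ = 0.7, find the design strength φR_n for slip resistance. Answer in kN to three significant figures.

R_n = μ · D_u · h_f · T_b · n_s · n_b = 0.3 × 1.13 × 1.0 × 334 × 1 × 3 = 339.7 kN.
Design strength φR_n = 0.7 × 339.7 = 238 kN.

238 kN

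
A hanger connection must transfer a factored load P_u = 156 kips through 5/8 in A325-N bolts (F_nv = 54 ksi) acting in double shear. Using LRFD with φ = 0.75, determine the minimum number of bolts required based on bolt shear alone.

A_b = π·0.625²/4 = 0.3068 in².
Per-bolt design strength φR_n = 0.75 × 54 × 0.3068 × 2 = 24.85 kips.
n ≥ 156 / 24.85 = 6.278 → use 7 bolts.

7 bolts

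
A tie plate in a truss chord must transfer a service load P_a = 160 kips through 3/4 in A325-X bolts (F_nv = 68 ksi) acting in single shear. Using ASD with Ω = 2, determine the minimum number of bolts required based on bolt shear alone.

A_b = π·0.75²/4 = 0.4418 in².
Per-bolt allowable strength R_n/Ω = 68 × 0.4418 × 1 / 2 = 15.02 kips.
n ≥ 160 / 15.02 = 10.65 → use 11 bolts.

11 bolts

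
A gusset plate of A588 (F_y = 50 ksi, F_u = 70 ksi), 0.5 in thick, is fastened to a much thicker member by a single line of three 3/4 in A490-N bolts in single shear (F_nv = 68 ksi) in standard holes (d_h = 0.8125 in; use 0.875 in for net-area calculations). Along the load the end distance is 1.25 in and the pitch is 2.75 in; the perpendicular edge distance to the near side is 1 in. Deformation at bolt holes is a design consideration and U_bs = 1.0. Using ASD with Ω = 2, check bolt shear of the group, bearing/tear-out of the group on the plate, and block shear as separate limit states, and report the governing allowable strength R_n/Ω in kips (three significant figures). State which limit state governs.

45.1 kips (bolt shear governs)

Bolt shear: A_b = π·0.75²/4 = 0.4418 in²; R_n = 68 × 0.4418 × 3 × 1 = 90.12 kips → 90.12 / 2 = 45.1 kips.
Bearing: edge l_c = 0.8438, r_n = 35.44 kips; interior l_c = 1.938, r_n = 63 kips; R_n = 35.44 + 2·63 = 161.4 kips → 80.7 kips.
Block shear: A_gv = 3.375, A_nv = 2.281, A_nt = 0.2812 in²; R_n = min(0.6F_uA_nv, 0.6F_yA_gv) + U_bs·F_u·A_nt = 115.5 kips → 57.8 kips.
Bolt shear governs: 45.1 kips.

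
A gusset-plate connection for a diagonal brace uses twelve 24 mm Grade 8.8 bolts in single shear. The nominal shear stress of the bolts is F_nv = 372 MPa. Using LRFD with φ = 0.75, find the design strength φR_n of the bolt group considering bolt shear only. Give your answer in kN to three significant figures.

1510 kN

A_b = π × 24² / 4 = 452.4 mm².
R_n = F_nv · A_b · n · n_s = 372 × 452.4 × 12 × 1 / 1000 = 2019 kN.
Design strength φR_n = 0.75 × 2019 = 1510 kN.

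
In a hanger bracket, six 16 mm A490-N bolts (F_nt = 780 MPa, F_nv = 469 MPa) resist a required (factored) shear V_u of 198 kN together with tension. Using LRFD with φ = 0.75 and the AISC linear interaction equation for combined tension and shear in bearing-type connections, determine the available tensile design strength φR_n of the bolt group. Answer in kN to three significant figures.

A_b = π·16²/4 = 201.1 mm²; f_rv = 198 × 1000 / (6 × 201.1) = 164.1 MPa.
F'_nt = 1.3 F_nt − (F_nt / φF_nv) f_rv = 1.3·780 − (780/(0.75·469))·164.1 = 650 MPa, capped at F_nt → F'_nt = 650 MPa.
R_n = F'_nt · A_b · n = 650 × 201.1 × 6 / 1000 = 784.2 kN.
Design strength φR_n = 0.75 × 784.2 = 588 kN.

588 kN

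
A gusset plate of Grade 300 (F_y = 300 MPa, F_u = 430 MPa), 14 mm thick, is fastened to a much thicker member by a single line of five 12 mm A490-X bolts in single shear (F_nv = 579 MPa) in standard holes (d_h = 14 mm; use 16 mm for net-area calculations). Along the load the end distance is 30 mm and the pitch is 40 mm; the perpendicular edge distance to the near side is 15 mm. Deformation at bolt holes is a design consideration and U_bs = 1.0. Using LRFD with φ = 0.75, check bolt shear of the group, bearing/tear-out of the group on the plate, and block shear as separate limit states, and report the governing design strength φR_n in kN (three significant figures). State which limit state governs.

Bolt shear: A_b = π·12²/4 = 113.1 mm²; R_n = 579 × 113.1 × 5 × 1 / 1000 = 327.4 kN → 0.75 × 327.4 = 246 kN.
Bearing: edge l_c = 23, r_n = 166.2 kN; interior l_c = 26, r_n = 173.4 kN; R_n = 166.2 + 4·173.4 = 859.7 kN → 645 kN.
Block shear: A_gv = 2660, A_nv = 1652, A_nt = 98 mm²; R_n = min(0.6F_uA_nv, 0.6F_yA_gv) + U_bs·F_u·A_nt = 468.4 kN → 351 kN.
Bolt shear governs: 246 kN.

246 kN (bolt shear governs)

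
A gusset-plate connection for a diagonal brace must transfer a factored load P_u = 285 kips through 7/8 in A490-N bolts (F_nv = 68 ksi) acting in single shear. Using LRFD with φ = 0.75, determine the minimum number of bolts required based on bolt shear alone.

10 bolts

A_b = π·0.875²/4 = 0.6013 in².
Per-bolt design strength φR_n = 0.75 × 68 × 0.6013 × 1 = 30.67 kips.
n ≥ 285 / 30.67 = 9.293 → use 10 bolts.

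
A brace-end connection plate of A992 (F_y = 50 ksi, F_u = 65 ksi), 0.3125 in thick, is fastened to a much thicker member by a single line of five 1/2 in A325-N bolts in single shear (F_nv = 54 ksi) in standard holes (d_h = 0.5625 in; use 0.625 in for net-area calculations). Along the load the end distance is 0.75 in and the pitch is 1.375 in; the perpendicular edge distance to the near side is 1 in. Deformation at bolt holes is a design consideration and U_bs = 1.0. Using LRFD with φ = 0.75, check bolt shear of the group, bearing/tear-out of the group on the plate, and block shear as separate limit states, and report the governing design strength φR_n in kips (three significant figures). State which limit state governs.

39.8 kips (bolt shear governs)

Bolt shear: A_b = π·0.5²/4 = 0.1963 in²; R_n = 54 × 0.1963 × 5 × 1 = 53.01 kips → 0.75 × 53.01 = 39.8 kips.
Bearing: edge l_c = 0.4688, r_n = 11.43 kips; interior l_c = 0.8125, r_n = 19.8 kips; R_n = 11.43 + 4·19.8 = 90.64 kips → 68 kips.
Block shear: A_gv = 1.953, A_nv = 1.074, A_nt = 0.2148 in²; R_n = min(0.6F_uA_nv, 0.6F_yA_gv) + U_bs·F_u·A_nt = 55.86 kips → 41.9 kips.
Bolt shear governs: 39.8 kips.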